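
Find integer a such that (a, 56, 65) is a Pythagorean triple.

a² = c² - b² = 65² - 56² = 4225 - 3136 = 1089
a = sqrt(1089) = 33

33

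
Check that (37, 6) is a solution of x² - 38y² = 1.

Compute x² = 37² = 1369
Compute 38y² = 38·6² = 38·36 = 1368
x² - 38y² = 1369 - 1368 = 1
Since this equals 1, (37, 6) is a solution.

Yes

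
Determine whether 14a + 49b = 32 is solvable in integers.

Step 1: Compute gcd(14, 49).
gcd(14, 49) = 7

Step 2: Check divisibility.
Does 7 divide 32? 32 = 7 x 4 + 4, so no.

By the theorem on linear Diophantine equations, 14a + 49b = 32 has integer solutions if and only if gcd(14, 49) divides 32. Since 7 does not divide 32, no solutions exist.

No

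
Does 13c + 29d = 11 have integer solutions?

Step 1: Compute gcd(13, 29).
gcd(13, 29) = 1

Step 2: Check divisibility.
Does 1 divide 11? 11 = 1 x 11, so yes.

By the theorem on linear Diophantine equations, 13c + 29d = 11 has integer solutions if and only if gcd(13, 29) divides 11. Since 1 | 11, solutions exist.

Yes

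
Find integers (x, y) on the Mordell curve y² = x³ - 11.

Try small integer x values and check whether x³ - 11 is a perfect square.
x = 3: x³ - 11 = 3³ - 11 = 27 - 11 = 16
Is 16 a perfect square? 4² = 16 ✓
So (x, y) = (3, 4) is a solution.

x = 3, y = 4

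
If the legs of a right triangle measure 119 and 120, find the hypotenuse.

c² = a² + b² = 119² + 120² = 14161 + 14400 = 28561
c = 169

169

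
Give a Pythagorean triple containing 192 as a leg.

We need the other leg and hypotenuse such that 192² + x² = c².
Take x = 56, c = 200: 192² + 56² = 36864 + 3136 = 40000 = 200² ✓
Triple: (56, 192, 200)

(56, 192, 200)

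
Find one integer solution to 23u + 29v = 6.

Step 1: Check solvability.
gcd(23, 29) = 1
Since 1 divides 6, solutions exist.

Step 2: Apply extended Euclidean algorithm to find gcd.
We find integers such that 23*x0 + 29*y0 = 1

Step 3: Scale the particular solution.
Multiply by 6/1 = 6:
u = -30, v = 24

Step 4: Verify.
23*(-30) + 29*(24) = 6 = 6 ✓

u = -30, v = 24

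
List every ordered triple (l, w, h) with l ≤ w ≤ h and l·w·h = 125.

Iterate l from 1 to ⌊125^(1/3)⌋. For each l dividing 125, iterate w ≥ l with w dividing 125/l, and set h = 125/(l·w).
Triples found (3): (1×1×125), (1×5×25), (5×5×5)

(1×1×125), (1×5×25), (5×5×5)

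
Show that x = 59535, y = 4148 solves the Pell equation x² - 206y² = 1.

Compute x² = 59535² = 3544416225
Compute 206y² = 206·4148² = 206·17205904 = 3544416224
x² - 206y² = 3544416225 - 3544416224 = 1
Since this equals 1, (59535, 4148) is a solution.

Yes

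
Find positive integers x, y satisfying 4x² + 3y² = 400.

Try small values of x and check whether (400 - 4x²)/3 is a perfect square.
x = 5: 4·5² = 100, so 3y² = 400 - 100 = 300, giving y² = 100, y = 10.
Check: 4·5² + 3·10² = 100 + 300 = 400 ✓

x = 5, y = 10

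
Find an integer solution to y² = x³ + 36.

Try small integer x values and check whether x³ + 36 is a perfect square.
x = 12: x³ + 36 = 12³ + 36 = 1728 + 36 = 1764
Is 1764 a perfect square? 42² = 1764 ✓
So (x, y) = (12, -42) is a solution.

x = 12, y = -42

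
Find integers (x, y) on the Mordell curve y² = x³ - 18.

Try small integer x values and check whether x³ - 18 is a perfect square.
x = 3: x³ - 18 = 3³ - 18 = 27 - 18 = 9
Is 9 a perfect square? 3² = 9 ✓
So (x, y) = (3, 3) is a solution.

x = 3, y = 3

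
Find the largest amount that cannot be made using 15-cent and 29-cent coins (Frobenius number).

For two coprime denominations a and b, the Frobenius number (largest value not representable as a non-negative combination) is ab - a - b.
Here gcd(15, 29) = 1, so they are coprime.
F(15, 29) = 15·29 - 15 - 29 = 435 - 44 = 391

391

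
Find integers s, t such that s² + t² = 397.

We need to find integers s, t > 0 such that s² + t² = 397.
Trying s = 6: t² = 397 - 6² = 397 - 36 = 361
t = 19
Check: 6² + 19² = 36 + 361 = 397 ✓

397 = 6² + 19²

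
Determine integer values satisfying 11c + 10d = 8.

Step 1: Check solvability.
gcd(11, 10) = 1
Since 1 divides 8, solutions exist.

Step 2: Apply extended Euclidean algorithm to find gcd.
We find integers such that 11*x0 + 10*y0 = 1

Step 3: Scale the particular solution.
Multiply by 8/1 = 8:
c = 8, d = -8

Step 4: Verify.
11*(8) + 10*(-8) = 8 = 8 ✓

c = 8, d = -8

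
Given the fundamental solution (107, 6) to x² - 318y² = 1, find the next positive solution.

Solutions to x² - Dy² = 1 are generated by powers of (x₀ + y₀√D).
The next solution satisfies x₁ + y₁√318 = (x₀ + y₀√318)², giving:
x₁ = x₀² + 318y₀² = 107² + 318·6² = 11449 + 11448 = 22897
y₁ = 2x₀y₀ = 2·107·6 = 1284

Verify: 22897² - 318·1284² = 524272609 - 524272608 = 1 ✓

x = 22897, y = 1284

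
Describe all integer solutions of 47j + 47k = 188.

Step 1: Compute gcd(47, 47) = 47.
Since 47 divides 188, solutions exist.

Step 2: Find a particular solution using extended Euclidean algorithm.
We get j₀ = 0, k₀ = 4.
Check: 47*0 + 47*4 = 188 = 188 ✓

Step 3: Write the general solution.
j = 0 + (47/47)t = 0 + 1t
k = 4 - (47/47)t = 4 - 1t
for any integer t.

j = 0 + 1t, k = 4 - 1t for integer t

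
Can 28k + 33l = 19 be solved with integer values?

Step 1: Compute gcd(28, 33).
gcd(28, 33) = 1

Step 2: Check divisibility.
Does 1 divide 19? 19 = 1 x 19, so yes.

By the theorem on linear Diophantine equations, 28k + 33l = 19 has integer solutions if and only if gcd(28, 33) divides 19. Since 1 | 19, solutions exist.

Yes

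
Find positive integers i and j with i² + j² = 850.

We need to find integers i, j > 0 such that i² + j² = 850.
Trying i = 3: j² = 850 - 3² = 850 - 9 = 841
j = 29
Check: 3² + 29² = 9 + 841 = 850 ✓

850 = 3² + 29²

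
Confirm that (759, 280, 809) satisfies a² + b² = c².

Compute a² + b² = 759² + 280² = 576081 + 78400 = 654481
Compute c² = 809² = 654481
Since 654481 = 654481, confirmed.

Yes, it is a Pythagorean triple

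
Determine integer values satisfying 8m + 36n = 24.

Step 1: Check solvability.
gcd(8, 36) = 4
Since 4 divides 24, solutions exist.

Step 2: Apply extended Euclidean algorithm to find gcd.
We find integers such that 8*x0 + 36*y0 = 4

Step 3: Scale the particular solution.
Multiply by 24/4 = 6:
m = -24, n = 6

Step 4: Verify.
8*(-24) + 36*(6) = 24 = 24 ✓

m = -24, n = 6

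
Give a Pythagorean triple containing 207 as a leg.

We need the other leg and hypotenuse such that 207² + x² = c².
Take x = 224, c = 305: 207² + 224² = 42849 + 50176 = 93025 = 305² ✓
Triple: (207, 224, 305)

(207, 224, 305)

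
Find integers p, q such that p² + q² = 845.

We need to find integers p, q > 0 such that p² + q² = 845.
Trying p = 2: q² = 845 - 2² = 845 - 4 = 841
q = 29
Check: 2² + 29² = 4 + 841 = 845 ✓

845 = 2² + 29²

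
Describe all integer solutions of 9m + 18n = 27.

Step 1: Compute gcd(9, 18) = 9.
Since 9 divides 27, solutions exist.

Step 2: Find a particular solution using extended Euclidean algorithm.
We get m₀ = 3, n₀ = 0.
Check: 9*3 + 18*0 = 27 = 27 ✓

Step 3: Write the general solution.
m = 3 + (18/9)t = 3 + 2t
n = 0 - (9/9)t = 0 - 1t
for any integer t.

m = 3 + 2t, n = 0 - 1t for integer t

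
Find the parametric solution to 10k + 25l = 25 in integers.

Step 1: Compute gcd(10, 25) = 5.
Since 5 divides 25, solutions exist.

Step 2: Find a particular solution using extended Euclidean algorithm.
We get k₀ = -10, l₀ = 5.
Check: 10*-10 + 25*5 = 25 = 25 ✓

Step 3: Write the general solution.
k = -10 + (25/5)t = -10 + 5t
l = 5 - (10/5)t = 5 - 2t
for any integer t.

k = -10 + 5t, l = 5 - 2t for integer t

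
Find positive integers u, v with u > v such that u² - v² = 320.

Factor: u² - v² = (u+v)(u-v) = 320.
We need two factors of 320 with the same parity.
Use u+v = 160 and u-v = 2 (product 160·2 = 320).
Adding: 2u = 162, so u = 81.
Subtracting: 2v = 158, so v = 79.
Check: 81² - 79² = 6561 - 6241 = 320 ✓

u = 81, v = 79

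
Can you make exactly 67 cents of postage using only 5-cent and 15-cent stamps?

We need non-negative x, y with 5x + 15y = 67.
gcd(5, 15) = 5, and 5 does not divide 67.
No integer solutions exist, so certainly no non-negative ones.

No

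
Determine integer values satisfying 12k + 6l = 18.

Step 1: Check solvability.
gcd(12, 6) = 6
Since 6 divides 18, solutions exist.

Step 2: Apply extended Euclidean algorithm to find gcd.
We find integers such that 12*x0 + 6*y0 = 6

Step 3: Scale the particular solution.
Multiply by 18/6 = 3:
k = 0, l = 3

Step 4: Verify.
12*(0) + 6*(3) = 18 = 18 ✓

k = 0, l = 3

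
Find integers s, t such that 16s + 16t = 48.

Step 1: Check solvability.
gcd(16, 16) = 16
Since 16 divides 48, solutions exist.

Step 2: Apply extended Euclidean algorithm to find gcd.
We find integers such that 16*x0 + 16*y0 = 16

Step 3: Scale the particular solution.
Multiply by 48/16 = 3:
s = 0, t = 3

Step 4: Verify.
16*(0) + 16*(3) = 48 = 48 ✓

s = 0, t = 3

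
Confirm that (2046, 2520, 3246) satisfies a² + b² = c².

Compute a² + b² = 2046² + 2520² = 4186116 + 6350400 = 10536516
Compute c² = 3246² = 10536516
Since 10536516 = 10536516, confirmed.

Yes, it is a Pythagorean triple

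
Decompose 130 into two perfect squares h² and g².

We need to find integers h, g > 0 such that h² + g² = 130.
Trying h = 3: g² = 130 - 3² = 130 - 9 = 121
g = 11
Check: 3² + 11² = 9 + 121 = 130 ✓

130 = 3² + 11²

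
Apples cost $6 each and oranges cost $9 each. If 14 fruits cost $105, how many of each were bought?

Let a = apples, o = oranges.
a + o = 14
6a + 9o = 105
Substitute o = 14 - a:
6a + 9(14 - a) = 105
(6 - 9)a = 105 - 126
-3a = -21
a = 7, o = 14 - 7 = 7

Apples: 7, Oranges: 7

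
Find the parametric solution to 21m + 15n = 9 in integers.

Step 1: Compute gcd(21, 15) = 3.
Since 3 divides 9, solutions exist.

Step 2: Find a particular solution using extended Euclidean algorithm.
We get m₀ = -6, n₀ = 9.
Check: 21*-6 + 15*9 = 9 = 9 ✓

Step 3: Write the general solution.
m = -6 + (15/3)t = -6 + 5t
n = 9 - (21/3)t = 9 - 7t
for any integer t.

m = -6 + 5t, n = 9 - 7t for integer t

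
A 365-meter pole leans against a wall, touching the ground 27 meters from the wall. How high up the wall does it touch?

The ladder, wall, and ground form a right triangle with hypotenuse 365 and one leg 27.
By the Pythagorean theorem: h² = 365² - 27² = 133225 - 729 = 132496
h = √132496 = 364 meters

364 meters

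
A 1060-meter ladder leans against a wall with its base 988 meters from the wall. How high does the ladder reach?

The ladder, wall, and ground form a right triangle with hypotenuse 1060 and one leg 988.
By the Pythagorean theorem: h² = 1060² - 988² = 1123600 - 976144 = 147456
h = √147456 = 384 meters

384 meters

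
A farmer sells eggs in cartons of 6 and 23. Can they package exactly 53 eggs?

We need non-negative a, b with 6a + 23b = 53.
gcd(6, 23) = 1 divides 53.
Try a = 5: 23b = 53 - 30 = 23, so b = 1.
One way: 5 cartons of 6 and 1 cartons of 23.

Yes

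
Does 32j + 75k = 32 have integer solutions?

Step 1: Compute gcd(32, 75).
gcd(32, 75) = 1

Step 2: Check divisibility.
Does 1 divide 32? 32 = 1 x 32, so yes.

By the theorem on linear Diophantine equations, 32j + 75k = 32 has integer solutions if and only if gcd(32, 75) divides 32. Since 1 | 32, solutions exist.

Yes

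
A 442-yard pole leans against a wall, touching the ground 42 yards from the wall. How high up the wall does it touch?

The ladder, wall, and ground form a right triangle with hypotenuse 442 and one leg 42.
By the Pythagorean theorem: h² = 442² - 42² = 195364 - 1764 = 193600
h = √193600 = 440 yards

440 yards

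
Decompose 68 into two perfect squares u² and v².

We need to find integers u, v > 0 such that u² + v² = 68.
Trying u = 2: v² = 68 - 2² = 68 - 4 = 64
v = 8
Check: 2² + 8² = 4 + 64 = 68 ✓

68 = 2² + 8²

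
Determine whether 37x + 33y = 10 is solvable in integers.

Step 1: Compute gcd(37, 33).
gcd(37, 33) = 1

Step 2: Check divisibility.
Does 1 divide 10? 10 = 1 x 10, so yes.

By the theorem on linear Diophantine equations, 37x + 33y = 10 has integer solutions if and only if gcd(37, 33) divides 10. Since 1 | 10, solutions exist.

Yes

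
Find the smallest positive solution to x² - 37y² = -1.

We need x² = 37y² - 1. Try successive y:
y = 1: x² = 37·1² - 1 = 36 = 6² ✓
Check: 6² - 37·1² = 36 - 37 = -1 ✓

x = 6, y = 1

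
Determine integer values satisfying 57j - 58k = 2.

Step 1: Check solvability.
gcd(57, 58) = 1
Since 1 divides 2, solutions exist.

Step 2: Apply extended Euclidean algorithm to find gcd.
We find integers such that 57*x0 + 58*y0 = 1

Step 3: Scale the particular solution.
Multiply by 2/1 = 2:
j = -2, k = -2

Step 4: Verify.
57*(-2) - 58*(-2) = 2 = 2 ✓

j = -2, k = -2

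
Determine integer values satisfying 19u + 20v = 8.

Step 1: Check solvability.
gcd(19, 20) = 1
Since 1 divides 8, solutions exist.

Step 2: Apply extended Euclidean algorithm to find gcd.
We find integers such that 19*x0 + 20*y0 = 1

Step 3: Scale the particular solution.
Multiply by 8/1 = 8:
u = -8, v = 8

Step 4: Verify.
19*(-8) + 20*(8) = 8 = 8 ✓

u = -8, v = 8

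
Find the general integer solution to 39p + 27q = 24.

Step 1: Compute gcd(39, 27) = 3.
Since 3 divides 24, solutions exist.

Step 2: Find a particular solution using extended Euclidean algorithm.
We get p₀ = -16, q₀ = 24.
Check: 39*-16 + 27*24 = 24 = 24 ✓

Step 3: Write the general solution.
p = -16 + (27/3)t = -16 + 9t
q = 24 - (39/3)t = 24 - 13t
for any integer t.

p = -16 + 9t, q = 24 - 13t for integer t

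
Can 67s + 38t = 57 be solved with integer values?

Step 1: Compute gcd(67, 38).
gcd(67, 38) = 1

Step 2: Check divisibility.
Does 1 divide 57? 57 = 1 x 57, so yes.

By the theorem on linear Diophantine equations, 67s + 38t = 57 has integer solutions if and only if gcd(67, 38) divides 57. Since 1 | 57, solutions exist.

Yes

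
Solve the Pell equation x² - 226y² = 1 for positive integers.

We seek the smallest positive integers (x, y) with x² - 226y² = 1, i.e., x² = 226y² + 1.
Try successive y values:
y = 1: x² = 226·1² + 1 = 227, not a perfect square
y = 2: x² = 226·2² + 1 = 905, not a perfect square
y = 3: x² = 226·3² + 1 = 2035, not a perfect square
... continuing the search (or via continued fractions) ...
y = 30: x² = 226·30² + 1 = 203401, x = 451 ✓

Verify: 451² - 226·30² = 203401 - 203400 = 1 ✓

x = 451, y = 30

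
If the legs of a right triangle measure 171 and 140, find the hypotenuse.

c² = a² + b² = 171² + 140² = 29241 + 19600 = 48841
c = 221

221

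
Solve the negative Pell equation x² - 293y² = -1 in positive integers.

We need x² = 293y² - 1. Try successive y:
y = 1: x² = 293·1² - 1 = 292, not a perfect square
y = 2: x² = 293·2² - 1 = 1171, not a perfect square
y = 3: x² = 293·3² - 1 = 2636, not a perfect square
...
y = 145: x² = 293·145² - 1 = 6160324 = 2482² ✓
Check: 2482² - 293·145² = 6160324 - 6160325 = -1 ✓

x = 2482, y = 145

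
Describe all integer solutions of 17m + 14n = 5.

Step 1: Compute gcd(17, 14) = 1.
Since 1 divides 5, solutions exist.

Step 2: Find a particular solution using extended Euclidean algorithm.
We get m₀ = 25, n₀ = -30.
Check: 17*25 + 14*-30 = 5 = 5 ✓

Step 3: Write the general solution.
m = 25 + (14/1)t = 25 + 14t
n = -30 - (17/1)t = -30 - 17t
for any integer t.

m = 25 + 14t, n = -30 - 17t for integer t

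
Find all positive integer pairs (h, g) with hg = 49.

The positive divisors of 49 are: 1, 7, 49.
Each divisor d gives the pair (d, 49/d):
(1, 49), (7, 7), (49, 1)

(1, 49), (7, 7), (49, 1)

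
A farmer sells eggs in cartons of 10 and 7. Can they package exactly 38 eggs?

We need non-negative a, b with 10a + 7b = 38.
gcd(10, 7) = 1 divides 38.
Try a = 1: 7b = 38 - 10 = 28, so b = 4.
One way: 1 cartons of 10 and 4 cartons of 7.

Yes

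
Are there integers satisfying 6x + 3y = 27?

Step 1: Compute gcd(6, 3).
gcd(6, 3) = 3

Step 2: Check divisibility.
Does 3 divide 27? 27 = 3 x 9, so yes.

By the theorem on linear Diophantine equations, 6x + 3y = 27 has integer solutions if and only if gcd(6, 3) divides 27. Since 3 | 27, solutions exist.

Yes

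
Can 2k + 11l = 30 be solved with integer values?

Step 1: Compute gcd(2, 11).
gcd(2, 11) = 1

Step 2: Check divisibility.
Does 1 divide 30? 30 = 1 x 30, so yes.

By the theorem on linear Diophantine equations, 2k + 11l = 30 has integer solutions if and only if gcd(2, 11) divides 30. Since 1 | 30, solutions exist.

Yes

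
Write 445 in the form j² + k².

We need to find integers j, k > 0 such that j² + k² = 445.
Trying j = 2: k² = 445 - 2² = 445 - 4 = 441
k = 21
Check: 2² + 21² = 4 + 441 = 445 ✓

445 = 2² + 21²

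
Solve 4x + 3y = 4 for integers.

Step 1: Check solvability.
gcd(4, 3) = 1
Since 1 divides 4, solutions exist.

Step 2: Apply extended Euclidean algorithm to find gcd.
We find integers such that 4*x0 + 3*y0 = 1

Step 3: Scale the particular solution.
Multiply by 4/1 = 4:
x = 4, y = -4

Step 4: Verify.
4*(4) + 3*(-4) = 4 = 4 ✓

x = 4, y = -4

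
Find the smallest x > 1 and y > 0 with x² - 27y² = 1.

We seek the smallest positive integers (x, y) with x² - 27y² = 1, i.e., x² = 27y² + 1.
Try successive y values:
y = 1: x² = 27·1² + 1 = 28, not a perfect square
y = 2: x² = 27·2² + 1 = 109, not a perfect square
y = 3: x² = 27·3² + 1 = 244, not a perfect square
... continuing the search (or via continued fractions) ...
y = 5: x² = 27·5² + 1 = 676, x = 26 ✓

Verify: 26² - 27·5² = 676 - 675 = 1 ✓

x = 26, y = 5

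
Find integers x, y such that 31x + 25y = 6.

Step 1: Check solvability.
gcd(31, 25) = 1
Since 1 divides 6, solutions exist.

Step 2: Apply extended Euclidean algorithm to find gcd.
We find integers such that 31*x0 + 25*y0 = 1

Step 3: Scale the particular solution.
Multiply by 6/1 = 6:
x = -24, y = 30

Step 4: Verify.
31*(-24) + 25*(30) = 6 = 6 ✓

x = -24, y = 30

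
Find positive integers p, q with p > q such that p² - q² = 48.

Factor: p² - q² = (p+q)(p-q) = 48.
We need two factors of 48 with the same parity.
Use p+q = 24 and p-q = 2 (product 24·2 = 48).
Adding: 2p = 26, so p = 13.
Subtracting: 2q = 22, so q = 11.
Check: 13² - 11² = 169 - 121 = 48 ✓

p = 13, q = 11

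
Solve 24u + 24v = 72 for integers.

Step 1: Check solvability.
gcd(24, 24) = 24
Since 24 divides 72, solutions exist.

Step 2: Apply extended Euclidean algorithm to find gcd.
We find integers such that 24*x0 + 24*y0 = 24

Step 3: Scale the particular solution.
Multiply by 72/24 = 3:
u = 0, v = 3

Step 4: Verify.
24*(0) + 24*(3) = 72 = 72 ✓

u = 0, v = 3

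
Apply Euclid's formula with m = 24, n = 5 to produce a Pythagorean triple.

a = m² - n² = 24² - 5² = 576 - 25 = 551
b = 2mn = 2·24·5 = 240
c = m² + n² = 576 + 25 = 601
Verify: 551² + 240² = 303601 + 57600 = 361201 = 601² ✓

(551, 240, 601)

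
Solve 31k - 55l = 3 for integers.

Step 1: Check solvability.
gcd(31, 55) = 1
Since 1 divides 3, solutions exist.

Step 2: Apply extended Euclidean algorithm to find gcd.
We find integers such that 31*x0 + 55*y0 = 1

Step 3: Scale the particular solution.
Multiply by 3/1 = 3:
k = 48, l = 27

Step 4: Verify.
31*(48) - 55*(27) = 3 = 3 ✓

k = 48, l = 27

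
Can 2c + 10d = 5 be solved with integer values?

Step 1: Compute gcd(2, 10).
gcd(2, 10) = 2

Step 2: Check divisibility.
Does 2 divide 5? 5 = 2 x 2 + 1, so no.

By the theorem on linear Diophantine equations, 2c + 10d = 5 has integer solutions if and only if gcd(2, 10) divides 5. Since 2 does not divide 5, no solutions exist.

No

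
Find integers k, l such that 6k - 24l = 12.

Step 1: Check solvability.
gcd(6, 24) = 6
Since 6 divides 12, solutions exist.

Step 2: Apply extended Euclidean algorithm to find gcd.
We find integers such that 6*x0 + 24*y0 = 6

Step 3: Scale the particular solution.
Multiply by 12/6 = 2:
k = 2, l = 0

Step 4: Verify.
6*(2) - 24*(0) = 12 = 12 ✓

k = 2, l = 0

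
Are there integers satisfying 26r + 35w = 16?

Step 1: Compute gcd(26, 35).
gcd(26, 35) = 1

Step 2: Check divisibility.
Does 1 divide 16? 16 = 1 x 16, so yes.

By the theorem on linear Diophantine equations, 26r + 35w = 16 has integer solutions if and only if gcd(26, 35) divides 16. Since 1 | 16, solutions exist.

Yes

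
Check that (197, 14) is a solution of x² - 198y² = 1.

Compute x² = 197² = 38809
Compute 198y² = 198·14² = 198·196 = 38808
x² - 198y² = 38809 - 38808 = 1
Since this equals 1, (197, 14) is a solution.

Yes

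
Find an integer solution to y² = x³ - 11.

Try small integer x values and check whether x³ - 11 is a perfect square.
x = 15: x³ - 11 = 15³ - 11 = 3375 - 11 = 3364
Is 3364 a perfect square? 58² = 3364 ✓
So (x, y) = (15, 58) is a solution.

x = 15, y = 58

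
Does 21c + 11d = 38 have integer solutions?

Step 1: Compute gcd(21, 11).
gcd(21, 11) = 1

Step 2: Check divisibility.
Does 1 divide 38? 38 = 1 x 38, so yes.

By the theorem on linear Diophantine equations, 21c + 11d = 38 has integer solutions if and only if gcd(21, 11) divides 38. Since 1 | 38, solutions exist.

Yes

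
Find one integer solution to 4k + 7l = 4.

Step 1: Check solvability.
gcd(4, 7) = 1
Since 1 divides 4, solutions exist.

Step 2: Apply extended Euclidean algorithm to find gcd.
We find integers such that 4*x0 + 7*y0 = 1

Step 3: Scale the particular solution.
Multiply by 4/1 = 4:
k = 8, l = -4

Step 4: Verify.
4*(8) + 7*(-4) = 4 = 4 ✓

k = 8, l = -4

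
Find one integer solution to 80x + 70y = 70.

Step 1: Check solvability.
gcd(80, 70) = 10
Since 10 divides 70, solutions exist.

Step 2: Apply extended Euclidean algorithm to find gcd.
We find integers such that 80*x0 + 70*y0 = 10

Step 3: Scale the particular solution.
Multiply by 70/10 = 7:
x = 7, y = -7

Step 4: Verify.
80*(7) + 70*(-7) = 70 = 70 ✓

x = 7, y = -7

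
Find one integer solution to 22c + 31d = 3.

Step 1: Check solvability.
gcd(22, 31) = 1
Since 1 divides 3, solutions exist.

Step 2: Apply extended Euclidean algorithm to find gcd.
We find integers such that 22*x0 + 31*y0 = 1

Step 3: Scale the particular solution.
Multiply by 3/1 = 3:
c = -21, d = 15

Step 4: Verify.
22*(-21) + 31*(15) = 3 = 3 ✓

c = -21, d = 15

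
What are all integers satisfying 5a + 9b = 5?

Step 1: Compute gcd(5, 9) = 1.
Since 1 divides 5, solutions exist.

Step 2: Find a particular solution using extended Euclidean algorithm.
We get a₀ = 10, b₀ = -5.
Check: 5*10 + 9*-5 = 5 = 5 ✓

Step 3: Write the general solution.
a = 10 + (9/1)t = 10 + 9t
b = -5 - (5/1)t = -5 - 5t
for any integer t.

a = 10 + 9t, b = -5 - 5t for integer t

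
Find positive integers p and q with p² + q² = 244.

We need to find integers p, q > 0 such that p² + q² = 244.
Trying p = 10: q² = 244 - 10² = 244 - 100 = 144
q = 12
Check: 10² + 12² = 100 + 144 = 244 ✓

244 = 10² + 12²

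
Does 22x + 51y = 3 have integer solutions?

Step 1: Compute gcd(22, 51).
gcd(22, 51) = 1

Step 2: Check divisibility.
Does 1 divide 3? 3 = 1 x 3, so yes.

By the theorem on linear Diophantine equations, 22x + 51y = 3 has integer solutions if and only if gcd(22, 51) divides 3. Since 1 | 3, solutions exist.

Yes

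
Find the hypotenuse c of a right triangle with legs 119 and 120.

c² = a² + b² = 119² + 120² = 14161 + 14400 = 28561
c = sqrt(28561) = 169

169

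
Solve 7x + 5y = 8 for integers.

Step 1: Check solvability.
gcd(7, 5) = 1
Since 1 divides 8, solutions exist.

Step 2: Apply extended Euclidean algorithm to find gcd.
We find integers such that 7*x0 + 5*y0 = 1

Step 3: Scale the particular solution.
Multiply by 8/1 = 8:
x = -16, y = 24

Step 4: Verify.
7*(-16) + 5*(24) = 8 = 8 ✓

x = -16, y = 24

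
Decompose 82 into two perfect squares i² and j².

We need to find integers i, j > 0 such that i² + j² = 82.
Trying i = 1: j² = 82 - 1² = 82 - 1 = 81
j = 9
Check: 1² + 9² = 1 + 81 = 82 ✓

82 = 1² + 9²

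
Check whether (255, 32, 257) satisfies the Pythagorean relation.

Compute a² + b²:
255² + 32² = 65025 + 1024 = 66049
Compute c²:
257² = 66049
Since 66049 = 66049, it is a Pythagorean triple.

Yes, it is a Pythagorean triple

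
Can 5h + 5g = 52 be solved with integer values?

Step 1: Compute gcd(5, 5).
gcd(5, 5) = 5

Step 2: Check divisibility.
Does 5 divide 52? 52 = 5 x 10 + 2, so no.

By the theorem on linear Diophantine equations, 5h + 5g = 52 has integer solutions if and only if gcd(5, 5) divides 52. Since 5 does not divide 52, no solutions exist.

No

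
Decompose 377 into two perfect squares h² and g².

We need to find integers h, g > 0 such that h² + g² = 377.
Trying h = 4: g² = 377 - 4² = 377 - 16 = 361
g = 19
Check: 4² + 19² = 16 + 361 = 377 ✓

377 = 4² + 19²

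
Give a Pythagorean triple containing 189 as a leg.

We need the other leg and hypotenuse such that 189² + x² = c².
Take x = 340, c = 389: 189² + 340² = 35721 + 115600 = 151321 = 389² ✓
Triple: (189, 340, 389)

(189, 340, 389)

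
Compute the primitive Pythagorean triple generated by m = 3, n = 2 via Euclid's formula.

a = m² - n² = 3² - 2² = 9 - 4 = 5
b = 2mn = 2·3·2 = 12
c = m² + n² = 9 + 4 = 13
Verify: 5² + 12² = 25 + 144 = 169 = 13² ✓

(5, 12, 13)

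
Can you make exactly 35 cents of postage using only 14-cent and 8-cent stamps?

We need non-negative x, y with 14x + 8y = 35.
gcd(14, 8) = 2, and 2 does not divide 35.
No integer solutions exist, so certainly no non-negative ones.

No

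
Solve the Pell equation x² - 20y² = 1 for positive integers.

We seek the smallest positive integers (x, y) with x² - 20y² = 1, i.e., x² = 20y² + 1.
Try successive y values:
y = 1: x² = 20·1² + 1 = 21, not a perfect square
y = 2: x² = 20·2² + 1 = 81, x = 9 ✓

Verify: 9² - 20·2² = 81 - 80 = 1 ✓

x = 9, y = 2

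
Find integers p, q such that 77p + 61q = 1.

Step 1: Check solvability.
gcd(77, 61) = 1
Since 1 divides 1, solutions exist.

Step 2: Apply extended Euclidean algorithm to find gcd.
We find integers such that 77*x0 + 61*y0 = 1

Step 3: Scale the particular solution.
Multiply by 1/1 = 1:
p = -19, q = 24

Step 4: Verify.
77*(-19) + 61*(24) = 1 = 1 ✓

p = -19, q = 24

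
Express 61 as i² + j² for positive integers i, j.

We need to find integers i, j > 0 such that i² + j² = 61.
Trying i = 5: j² = 61 - 5² = 61 - 25 = 36
j = 6
Check: 5² + 6² = 25 + 36 = 61 ✓

61 = 5² + 6²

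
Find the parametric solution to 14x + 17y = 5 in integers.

Step 1: Compute gcd(14, 17) = 1.
Since 1 divides 5, solutions exist.

Step 2: Find a particular solution using extended Euclidean algorithm.
We get x₀ = -30, y₀ = 25.
Check: 14*-30 + 17*25 = 5 = 5 ✓

Step 3: Write the general solution.
x = -30 + (17/1)t = -30 + 17t
y = 25 - (14/1)t = 25 - 14t
for any integer t.

x = -30 + 17t, y = 25 - 14t for integer t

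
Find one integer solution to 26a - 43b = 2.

Step 1: Check solvability.
gcd(26, 43) = 1
Since 1 divides 2, solutions exist.

Step 2: Apply extended Euclidean algorithm to find gcd.
We find integers such that 26*x0 + 43*y0 = 1

Step 3: Scale the particular solution.
Multiply by 2/1 = 2:
a = 10, b = 6

Step 4: Verify.
26*(10) - 43*(6) = 2 = 2 ✓

a = 10, b = 6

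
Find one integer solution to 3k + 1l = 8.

Step 1: Check solvability.
gcd(3, 1) = 1
Since 1 divides 8, solutions exist.

Step 2: Apply extended Euclidean algorithm to find gcd.
We find integers such that 3*x0 + 1*y0 = 1

Step 3: Scale the particular solution.
Multiply by 8/1 = 8:
k = 0, l = 8

Step 4: Verify.
3*(0) + 1*(8) = 8 = 8 ✓

k = 0, l = 8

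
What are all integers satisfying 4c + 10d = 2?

Step 1: Compute gcd(4, 10) = 2.
Since 2 divides 2, solutions exist.

Step 2: Find a particular solution using extended Euclidean algorithm.
We get c₀ = -2, d₀ = 1.
Check: 4*-2 + 10*1 = 2 = 2 ✓

Step 3: Write the general solution.
c = -2 + (10/2)t = -2 + 5t
d = 1 - (4/2)t = 1 - 2t
for any integer t.

c = -2 + 5t, d = 1 - 2t for integer t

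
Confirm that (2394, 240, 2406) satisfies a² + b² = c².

Compute a² + b² = 2394² + 240² = 5731236 + 57600 = 5788836
Compute c² = 2406² = 5788836
Since 5788836 = 5788836, confirmed.

Yes, it is a Pythagorean triple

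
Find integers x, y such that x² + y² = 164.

We need to find integers x, y > 0 such that x² + y² = 164.
Trying x = 8: y² = 164 - 8² = 164 - 64 = 100
y = 10
Check: 8² + 10² = 64 + 100 = 164 ✓

164 = 8² + 10²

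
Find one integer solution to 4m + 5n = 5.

Step 1: Check solvability.
gcd(4, 5) = 1
Since 1 divides 5, solutions exist.

Step 2: Apply extended Euclidean algorithm to find gcd.
We find integers such that 4*x0 + 5*y0 = 1

Step 3: Scale the particular solution.
Multiply by 5/1 = 5:
m = -5, n = 5

Step 4: Verify.
4*(-5) + 5*(5) = 5 = 5 ✓

m = -5, n = 5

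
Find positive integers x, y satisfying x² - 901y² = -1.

We need x² = 901y² - 1. Try successive y:
y = 1: x² = 901·1² - 1 = 900 = 30² ✓
Check: 30² - 901·1² = 900 - 901 = -1 ✓

x = 30, y = 1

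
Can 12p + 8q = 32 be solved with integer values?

Step 1: Compute gcd(12, 8).
gcd(12, 8) = 4

Step 2: Check divisibility.
Does 4 divide 32? 32 = 4 x 8, so yes.

By the theorem on linear Diophantine equations, 12p + 8q = 32 has integer solutions if and only if gcd(12, 8) divides 32. Since 4 | 32, solutions exist.

Yes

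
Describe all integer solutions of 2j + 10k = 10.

Step 1: Compute gcd(2, 10) = 2.
Since 2 divides 10, solutions exist.

Step 2: Find a particular solution using extended Euclidean algorithm.
We get j₀ = 5, k₀ = 0.
Check: 2*5 + 10*0 = 10 = 10 ✓

Step 3: Write the general solution.
j = 5 + (10/2)t = 5 + 5t
k = 0 - (2/2)t = 0 - 1t
for any integer t.

j = 5 + 5t, k = 0 - 1t for integer t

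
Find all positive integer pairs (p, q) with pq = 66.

The positive divisors of 66 are: 1, 2, 3, 6, 11, 22, 33, 66.
Each divisor d gives the pair (d, 66/d):
(1, 66), (2, 33), (3, 22), (6, 11), (11, 6), (22, 3), (33, 2), (66, 1)

(1, 66), (2, 33), (3, 22), (6, 11), (11, 6), (22, 3), (33, 2), (66, 1)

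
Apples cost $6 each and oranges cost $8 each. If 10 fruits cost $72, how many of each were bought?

Let a = apples, o = oranges.
a + o = 10
6a + 8o = 72
Substitute o = 10 - a:
6a + 8(10 - a) = 72
(6 - 8)a = 72 - 80
-2a = -8
a = 4, o = 10 - 4 = 6

Apples: 4, Oranges: 6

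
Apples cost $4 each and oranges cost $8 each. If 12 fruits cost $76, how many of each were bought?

Let a = apples, o = oranges.
a + o = 12
4a + 8o = 76
Substitute o = 12 - a:
4a + 8(12 - a) = 76
(4 - 8)a = 76 - 96
-4a = -20
a = 5, o = 12 - 5 = 7

Apples: 5, Oranges: 7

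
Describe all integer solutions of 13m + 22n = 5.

Step 1: Compute gcd(13, 22) = 1.
Since 1 divides 5, solutions exist.

Step 2: Find a particular solution using extended Euclidean algorithm.
We get m₀ = -25, n₀ = 15.
Check: 13*-25 + 22*15 = 5 = 5 ✓

Step 3: Write the general solution.
m = -25 + (22/1)t = -25 + 22t
n = 15 - (13/1)t = 15 - 13t
for any integer t.

m = -25 + 22t, n = 15 - 13t for integer t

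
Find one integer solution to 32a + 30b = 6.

Step 1: Check solvability.
gcd(32, 30) = 2
Since 2 divides 6, solutions exist.

Step 2: Apply extended Euclidean algorithm to find gcd.
We find integers such that 32*x0 + 30*y0 = 2

Step 3: Scale the particular solution.
Multiply by 6/2 = 3:
a = 3, b = -3

Step 4: Verify.
32*(3) + 30*(-3) = 6 = 6 ✓

a = 3, b = -3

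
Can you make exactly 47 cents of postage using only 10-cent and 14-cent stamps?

We need non-negative x, y with 10x + 14y = 47.
gcd(10, 14) = 2, and 2 does not divide 47.
No integer solutions exist, so certainly no non-negative ones.

No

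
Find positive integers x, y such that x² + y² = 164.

Search for x with 164 - x² a perfect square.
x = 8: 164 - 8² = 164 - 64 = 100 = 10² ✓
So x = 8, y = 10.

x = 8, y = 10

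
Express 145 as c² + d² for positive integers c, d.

We need to find integers c, d > 0 such that c² + d² = 145.
Trying c = 1: d² = 145 - 1² = 145 - 1 = 144
d = 12
Check: 1² + 12² = 1 + 144 = 145 ✓

145 = 1² + 12²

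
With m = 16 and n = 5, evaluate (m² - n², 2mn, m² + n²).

a = m² - n² = 256 - 25 = 231
b = 2mn = 2·16·5 = 160
c = m² + n² = 256 + 25 = 281
Verify: 231² + 160² = 53361 + 25600 = 78961 = 281² ✓

(231, 160, 281)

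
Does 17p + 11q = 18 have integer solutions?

Step 1: Compute gcd(17, 11).
gcd(17, 11) = 1

Step 2: Check divisibility.
Does 1 divide 18? 18 = 1 x 18, so yes.

By the theorem on linear Diophantine equations, 17p + 11q = 18 has integer solutions if and only if gcd(17, 11) divides 18. Since 1 | 18, solutions exist.

Yes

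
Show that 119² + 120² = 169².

Compute a² + b² = 119² + 120² = 14161 + 14400 = 28561
Compute c² = 169² = 28561
Since 28561 = 28561, confirmed.

Yes, it is a Pythagorean triple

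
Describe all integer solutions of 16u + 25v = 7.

Step 1: Compute gcd(16, 25) = 1.
Since 1 divides 7, solutions exist.

Step 2: Find a particular solution using extended Euclidean algorithm.
We get u₀ = 77, v₀ = -49.
Check: 16*77 + 25*-49 = 7 = 7 ✓

Step 3: Write the general solution.
u = 77 + (25/1)t = 77 + 25t
v = -49 - (16/1)t = -49 - 16t
for any integer t.

u = 77 + 25t, v = -49 - 16t for integer t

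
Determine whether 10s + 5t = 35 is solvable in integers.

Step 1: Compute gcd(10, 5).
gcd(10, 5) = 5

Step 2: Check divisibility.
Does 5 divide 35? 35 = 5 x 7, so yes.

By the theorem on linear Diophantine equations, 10s + 5t = 35 has integer solutions if and only if gcd(10, 5) divides 35. Since 5 | 35, solutions exist.

Yes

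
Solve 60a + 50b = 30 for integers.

Step 1: Check solvability.
gcd(60, 50) = 10
Since 10 divides 30, solutions exist.

Step 2: Apply extended Euclidean algorithm to find gcd.
We find integers such that 60*x0 + 50*y0 = 10

Step 3: Scale the particular solution.
Multiply by 30/10 = 3:
a = 3, b = -3

Step 4: Verify.
60*(3) + 50*(-3) = 30 = 30 ✓

a = 3, b = -3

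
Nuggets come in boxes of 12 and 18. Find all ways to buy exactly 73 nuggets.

We need non-negative integers (x, y) with 12x + 18y = 73.
For each x in 0..6, check if 73 - 12x is a non-negative multiple of 18.
No x yields an integer y ≥ 0.

No solution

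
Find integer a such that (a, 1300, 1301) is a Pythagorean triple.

a² = c² - b² = 1301² - 1300² = 1692601 - 1690000 = 2601
a = sqrt(2601) = 51

51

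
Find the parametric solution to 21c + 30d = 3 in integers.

Step 1: Compute gcd(21, 30) = 3.
Since 3 divides 3, solutions exist.

Step 2: Find a particular solution using extended Euclidean algorithm.
We get c₀ = 3, d₀ = -2.
Check: 21*3 + 30*-2 = 3 = 3 ✓

Step 3: Write the general solution.
c = 3 + (30/3)t = 3 + 10t
d = -2 - (21/3)t = -2 - 7t
for any integer t.

c = 3 + 10t, d = -2 - 7t for integer t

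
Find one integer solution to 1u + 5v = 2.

Step 1: Check solvability.
gcd(1, 5) = 1
Since 1 divides 2, solutions exist.

Step 2: Apply extended Euclidean algorithm to find gcd.
We find integers such that 1*x0 + 5*y0 = 1

Step 3: Scale the particular solution.
Multiply by 2/1 = 2:
u = 2, v = 0

Step 4: Verify.
1*(2) + 5*(0) = 2 = 2 ✓

u = 2, v = 0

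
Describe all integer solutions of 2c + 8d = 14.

Step 1: Compute gcd(2, 8) = 2.
Since 2 divides 14, solutions exist.

Step 2: Find a particular solution using extended Euclidean algorithm.
We get c₀ = 7, d₀ = 0.
Check: 2*7 + 8*0 = 14 = 14 ✓

Step 3: Write the general solution.
c = 7 + (8/2)t = 7 + 4t
d = 0 - (2/2)t = 0 - 1t
for any integer t.

c = 7 + 4t, d = 0 - 1t for integer t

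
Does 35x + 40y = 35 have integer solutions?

Step 1: Compute gcd(35, 40).
gcd(35, 40) = 5

Step 2: Check divisibility.
Does 5 divide 35? 35 = 5 x 7, so yes.

By the theorem on linear Diophantine equations, 35x + 40y = 35 has integer solutions if and only if gcd(35, 40) divides 35. Since 5 | 35, solutions exist.

Yes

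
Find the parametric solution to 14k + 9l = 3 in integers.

Step 1: Compute gcd(14, 9) = 1.
Since 1 divides 3, solutions exist.

Step 2: Find a particular solution using extended Euclidean algorithm.
We get k₀ = 6, l₀ = -9.
Check: 14*6 + 9*-9 = 3 = 3 ✓

Step 3: Write the general solution.
k = 6 + (9/1)t = 6 + 9t
l = -9 - (14/1)t = -9 - 14t
for any integer t.

k = 6 + 9t, l = -9 - 14t for integer t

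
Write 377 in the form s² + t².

We need to find integers s, t > 0 such that s² + t² = 377.
Trying s = 4: t² = 377 - 4² = 377 - 16 = 361
t = 19
Check: 4² + 19² = 16 + 361 = 377 ✓

377 = 4² + 19²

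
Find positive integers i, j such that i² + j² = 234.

Search for i with 234 - i² a perfect square.
i = 3: 234 - 3² = 234 - 9 = 225 = 15² ✓
So i = 3, j = 15.

i = 3, j = 15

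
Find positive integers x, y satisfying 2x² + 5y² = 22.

Try small values of x and check whether (22 - 2x²)/5 is a perfect square.
x = 1: 2·1² = 2, so 5y² = 22 - 2 = 20, giving y² = 4, y = 2.
Check: 2·1² + 5·2² = 2 + 20 = 22 ✓

x = 1, y = 2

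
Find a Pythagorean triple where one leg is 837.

We need the other leg and hypotenuse such that 837² + x² = c².
Take x = 4284, c = 4365: 837² + 4284² = 700569 + 18352656 = 19053225 = 4365² ✓
Triple: (837, 4284, 4365)

(837, 4284, 4365)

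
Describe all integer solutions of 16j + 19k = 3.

Step 1: Compute gcd(16, 19) = 1.
Since 1 divides 3, solutions exist.

Step 2: Find a particular solution using extended Euclidean algorithm.
We get j₀ = 18, k₀ = -15.
Check: 16*18 + 19*-15 = 3 = 3 ✓

Step 3: Write the general solution.
j = 18 + (19/1)t = 18 + 19t
k = -15 - (16/1)t = -15 - 16t
for any integer t.

j = 18 + 19t, k = -15 - 16t for integer t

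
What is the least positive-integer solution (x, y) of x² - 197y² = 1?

We seek the smallest positive integers (x, y) with x² - 197y² = 1, i.e., x² = 197y² + 1.
Try successive y values:
y = 1: x² = 197·1² + 1 = 198, not a perfect square
y = 2: x² = 197·2² + 1 = 789, not a perfect square
y = 3: x² = 197·3² + 1 = 1774, not a perfect square
... continuing the search (or via continued fractions) ...
y = 28: x² = 197·28² + 1 = 154449, x = 393 ✓

Verify: 393² - 197·28² = 154449 - 154448 = 1 ✓

x = 393, y = 28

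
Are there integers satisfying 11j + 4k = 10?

Step 1: Compute gcd(11, 4).
gcd(11, 4) = 1

Step 2: Check divisibility.
Does 1 divide 10? 10 = 1 x 10, so yes.

By the theorem on linear Diophantine equations, 11j + 4k = 10 has integer solutions if and only if gcd(11, 4) divides 10. Since 1 | 10, solutions exist.

Yes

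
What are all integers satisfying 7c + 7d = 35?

Step 1: Compute gcd(7, 7) = 7.
Since 7 divides 35, solutions exist.

Step 2: Find a particular solution using extended Euclidean algorithm.
We get c₀ = 0, d₀ = 5.
Check: 7*0 + 7*5 = 35 = 35 ✓

Step 3: Write the general solution.
c = 0 + (7/7)t = 0 + 1t
d = 5 - (7/7)t = 5 - 1t
for any integer t.

c = 0 + 1t, d = 5 - 1t for integer t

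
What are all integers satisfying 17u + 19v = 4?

Step 1: Compute gcd(17, 19) = 1.
Since 1 divides 4, solutions exist.

Step 2: Find a particular solution using extended Euclidean algorithm.
We get u₀ = 36, v₀ = -32.
Check: 17*36 + 19*-32 = 4 = 4 ✓

Step 3: Write the general solution.
u = 36 + (19/1)t = 36 + 19t
v = -32 - (17/1)t = -32 - 17t
for any integer t.

u = 36 + 19t, v = -32 - 17t for integer t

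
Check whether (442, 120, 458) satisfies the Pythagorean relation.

Compute a² + b²:
442² + 120² = 195364 + 14400 = 209764
Compute c²:
458² = 209764
Since 209764 = 209764, it is a Pythagorean triple.

Yes, it is a Pythagorean triple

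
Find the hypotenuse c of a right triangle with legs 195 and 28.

c² = a² + b² = 195² + 28² = 38025 + 784 = 38809
c = sqrt(38809) = 197

197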